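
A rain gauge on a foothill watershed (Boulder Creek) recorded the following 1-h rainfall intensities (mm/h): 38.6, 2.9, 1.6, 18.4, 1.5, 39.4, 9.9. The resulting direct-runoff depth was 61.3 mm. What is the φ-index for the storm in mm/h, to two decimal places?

Only the 3 blocks with intensity above φ contribute runoff: 38.6, 18.4, 39.4 mm/h.
Σ(I−φ)·Δt = d  ⇒  (38.6+18.4+39.4 − 3φ)·1 = 61.3
φ = (96.40 − 61.3/1) / 3 = 11.70 mm/h.

φ ≈ 11.70 mm/h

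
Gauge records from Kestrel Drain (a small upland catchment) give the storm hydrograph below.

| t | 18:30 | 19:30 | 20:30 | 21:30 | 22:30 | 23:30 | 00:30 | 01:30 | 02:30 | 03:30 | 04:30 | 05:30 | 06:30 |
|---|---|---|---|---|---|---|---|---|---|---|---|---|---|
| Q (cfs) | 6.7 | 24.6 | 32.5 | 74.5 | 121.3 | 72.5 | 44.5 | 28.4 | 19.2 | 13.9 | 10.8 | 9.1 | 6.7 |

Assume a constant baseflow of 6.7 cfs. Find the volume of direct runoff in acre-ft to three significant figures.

V ≈ 31.2 acre-ft

Direct-runoff ordinates (Q − Q_b): 0.0, 17.9, 25.8, 67.8, 114.6, 65.8, 37.8, 21.7, 12.5, 7.2, 4.1, 2.4, 0.0 cfs.
ΣQ_DR = 377.6 cfs.
With Δt = 1 h = 3600 s, V = ΣQ_DR · Δt = 377.6 × 3600 = 1.36 × 10^6 ft³ = 31.2 acre-ft.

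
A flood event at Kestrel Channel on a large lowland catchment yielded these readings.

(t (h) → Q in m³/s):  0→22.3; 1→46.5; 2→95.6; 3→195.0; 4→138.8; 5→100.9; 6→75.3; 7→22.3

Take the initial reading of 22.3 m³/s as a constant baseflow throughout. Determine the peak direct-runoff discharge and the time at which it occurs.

Subtracting baseflow gives direct-runoff ordinates: 0.0, 24.2, 73.3, 172.7, 116.5, 78.6, 53.0, 0.0 m³/s.
The maximum is 172.7 m³/s, occurring at the reading for t = 3 h.

Q_p = 172.7 m³/s at t = 3 h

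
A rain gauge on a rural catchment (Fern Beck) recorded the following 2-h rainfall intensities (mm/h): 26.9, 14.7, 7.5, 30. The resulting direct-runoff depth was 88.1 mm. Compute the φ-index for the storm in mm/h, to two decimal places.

Only the 3 blocks with intensity above φ contribute runoff: 26.9, 14.7, 30 mm/h.
Σ(I−φ)·Δt = d  ⇒  (26.9+14.7+30 − 3φ)·2 = 88.1
φ = (71.60 − 88.1/2) / 3 = 9.18 mm/h.

φ ≈ 9.18 mm/h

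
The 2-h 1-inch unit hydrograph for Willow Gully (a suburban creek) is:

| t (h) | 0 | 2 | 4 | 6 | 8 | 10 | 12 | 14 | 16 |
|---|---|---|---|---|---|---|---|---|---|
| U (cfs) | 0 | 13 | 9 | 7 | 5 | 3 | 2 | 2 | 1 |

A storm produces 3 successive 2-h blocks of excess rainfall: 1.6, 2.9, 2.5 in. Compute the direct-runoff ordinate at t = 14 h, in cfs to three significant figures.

Q ≈ 16.5 cfs

By discrete convolution, Q_j = Σ (P_i / 1 in) · U_{j−i}.
At t = 14 h (j=7): Q = (1.6/1)·2 + (2.9/1)·2 + (2.5/1)·3 = 16.5 cfs.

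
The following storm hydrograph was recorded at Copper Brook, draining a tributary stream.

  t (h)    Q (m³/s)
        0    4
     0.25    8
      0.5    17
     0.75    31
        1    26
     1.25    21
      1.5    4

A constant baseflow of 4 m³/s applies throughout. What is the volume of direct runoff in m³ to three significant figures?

Direct-runoff ordinates (Q − Q_b): 0.0, 4.0, 13.0, 27.0, 22.0, 17.0, 0.0 m³/s.
ΣQ_DR = 83.00 m³/s.
With Δt = 0.25 h = 900 s, V = ΣQ_DR · Δt = 83.00 × 900 = 74700 m³.

V ≈ 74700 m³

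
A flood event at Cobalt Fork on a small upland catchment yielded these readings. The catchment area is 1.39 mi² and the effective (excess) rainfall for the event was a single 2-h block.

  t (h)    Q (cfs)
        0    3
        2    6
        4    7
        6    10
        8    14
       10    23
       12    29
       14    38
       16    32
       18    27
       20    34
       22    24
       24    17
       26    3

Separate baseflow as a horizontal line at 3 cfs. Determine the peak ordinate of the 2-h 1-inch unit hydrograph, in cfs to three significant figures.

U_p ≈ 69.8 cfs

Direct runoff: 0.0, 3.0, 4.0, 7.0, 11.0, 20.0, 26.0, 35.0, 29.0, 24.0, 31.0, 21.0, 14.0, 0.0 cfs; ΣQ_DR = 225.0 cfs, peak = 35.0 cfs.
Runoff depth d = ΣQ_DR·Δt / A = 225.0 × 7200 / (1.39 mi²) = 0.5017 in.
The 1-inch UH is the DRH scaled by (1 in)/d, so U_p = 35.0 × 1/0.5017 = 69.8 cfs.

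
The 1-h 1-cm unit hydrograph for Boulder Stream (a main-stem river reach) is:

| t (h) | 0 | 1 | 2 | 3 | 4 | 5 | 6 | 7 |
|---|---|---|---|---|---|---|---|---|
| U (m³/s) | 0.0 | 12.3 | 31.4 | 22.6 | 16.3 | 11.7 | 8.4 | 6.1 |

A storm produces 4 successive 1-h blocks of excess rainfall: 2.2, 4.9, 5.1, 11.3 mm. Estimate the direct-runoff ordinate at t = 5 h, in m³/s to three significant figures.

Q ≈ 57.6 m³/s

By discrete convolution, Q_j = Σ (P_i / 10 mm) · U_{j−i}.
At t = 5 h (j=5): Q = (2.2/10)·11.7 + (4.9/10)·16.3 + (5.1/10)·22.6 + (11.3/10)·31.4 = 57.6 m³/s.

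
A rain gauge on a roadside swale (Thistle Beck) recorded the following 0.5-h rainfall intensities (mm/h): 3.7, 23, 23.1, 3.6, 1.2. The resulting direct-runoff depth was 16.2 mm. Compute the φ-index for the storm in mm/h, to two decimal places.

Only the 2 blocks with intensity above φ contribute runoff: 23, 23.1 mm/h.
Σ(I−φ)·Δt = d  ⇒  (23+23.1 − 2φ)·0.5 = 16.2
φ = (46.10 − 16.2/0.5) / 2 = 6.85 mm/h.

φ ≈ 6.85 mm/h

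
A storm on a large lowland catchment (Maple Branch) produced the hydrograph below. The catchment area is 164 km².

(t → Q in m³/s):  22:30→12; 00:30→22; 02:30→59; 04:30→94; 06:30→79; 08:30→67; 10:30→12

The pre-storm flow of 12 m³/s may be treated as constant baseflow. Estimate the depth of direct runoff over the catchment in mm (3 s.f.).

d ≈ 11.5 mm

Direct runoff: 0.0, 10.0, 47.0, 82.0, 67.0, 55.0, 0.0 m³/s; ΣQ_DR = 261.0 m³/s.
V = ΣQ_DR · Δt = 261.0 × 7200 s = 1.879 × 10^6 m³.
Over A = 164 km², depth = V / A = 11.5 mm.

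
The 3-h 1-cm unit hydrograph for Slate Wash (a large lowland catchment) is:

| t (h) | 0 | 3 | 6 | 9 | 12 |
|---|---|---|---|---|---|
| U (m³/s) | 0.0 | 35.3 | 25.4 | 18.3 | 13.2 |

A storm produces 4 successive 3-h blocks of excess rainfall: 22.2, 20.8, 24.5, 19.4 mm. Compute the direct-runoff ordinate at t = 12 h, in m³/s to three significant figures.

By discrete convolution, Q_j = Σ (P_i / 10 mm) · U_{j−i}.
At t = 12 h (j=4): Q = (22.2/10)·13.2 + (20.8/10)·18.3 + (24.5/10)·25.4 + (19.4/10)·35.3 = 198 m³/s.

Q ≈ 198 m³/s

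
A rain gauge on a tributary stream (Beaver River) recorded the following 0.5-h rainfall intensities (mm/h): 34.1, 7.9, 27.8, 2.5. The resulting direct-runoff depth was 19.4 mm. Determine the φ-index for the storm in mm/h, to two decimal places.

φ ≈ 11.55 mm/h

Only the 2 blocks with intensity above φ contribute runoff: 34.1, 27.8 mm/h.
Σ(I−φ)·Δt = d  ⇒  (34.1+27.8 − 2φ)·0.5 = 19.4
φ = (61.90 − 19.4/0.5) / 2 = 11.55 mm/h.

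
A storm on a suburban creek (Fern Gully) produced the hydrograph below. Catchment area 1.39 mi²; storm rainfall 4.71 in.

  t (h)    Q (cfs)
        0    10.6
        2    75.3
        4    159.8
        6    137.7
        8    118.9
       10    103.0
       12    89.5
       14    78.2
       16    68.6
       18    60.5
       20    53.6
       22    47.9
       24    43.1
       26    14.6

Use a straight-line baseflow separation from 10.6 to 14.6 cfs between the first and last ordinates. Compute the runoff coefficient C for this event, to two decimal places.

ΣQ_DR = 884.9 cfs; V = ΣQ_DR·Δt = 6.371 × 10^6 ft³.
Runoff depth d = V / A = 1.973 in.
C = d / P = 1.973 / 4.71 = 0.42.

C ≈ 0.42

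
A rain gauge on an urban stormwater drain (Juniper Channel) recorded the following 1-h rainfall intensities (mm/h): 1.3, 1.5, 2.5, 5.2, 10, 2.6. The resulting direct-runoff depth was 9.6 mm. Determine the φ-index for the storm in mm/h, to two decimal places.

Only the 2 blocks with intensity above φ contribute runoff: 5.2, 10 mm/h.
Σ(I−φ)·Δt = d  ⇒  (5.2+10 − 2φ)·1 = 9.6
φ = (15.20 − 9.6/1) / 2 = 2.80 mm/h.

φ ≈ 2.80 mm/h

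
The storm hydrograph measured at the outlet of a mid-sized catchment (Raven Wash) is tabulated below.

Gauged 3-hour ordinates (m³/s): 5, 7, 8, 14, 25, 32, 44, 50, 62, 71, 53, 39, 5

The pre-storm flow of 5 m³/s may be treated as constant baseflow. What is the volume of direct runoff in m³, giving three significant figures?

V ≈ 3.78 × 10^6 m³

Direct-runoff ordinates (Q − Q_b): 0.0, 2.0, 3.0, 9.0, 20.0, 27.0, 39.0, 45.0, 57.0, 66.0, 48.0, 34.0, 0.0 m³/s.
ΣQ_DR = 350.0 m³/s.
With Δt = 3 h = 10800 s, V = ΣQ_DR · Δt = 350.0 × 10800 = 3.78 × 10^6 m³.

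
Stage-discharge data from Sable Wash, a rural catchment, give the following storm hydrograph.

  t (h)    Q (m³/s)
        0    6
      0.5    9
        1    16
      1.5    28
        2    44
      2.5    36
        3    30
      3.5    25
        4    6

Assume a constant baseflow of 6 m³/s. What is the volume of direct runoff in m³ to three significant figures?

Direct-runoff ordinates (Q − Q_b): 0.0, 3.0, 10.0, 22.0, 38.0, 30.0, 24.0, 19.0, 0.0 m³/s.
ΣQ_DR = 146.0 m³/s.
With Δt = 0.5 h = 1800 s, V = ΣQ_DR · Δt = 146.0 × 1800 = 2.63 × 10^5 m³.

V ≈ 2.63 × 10^5 m³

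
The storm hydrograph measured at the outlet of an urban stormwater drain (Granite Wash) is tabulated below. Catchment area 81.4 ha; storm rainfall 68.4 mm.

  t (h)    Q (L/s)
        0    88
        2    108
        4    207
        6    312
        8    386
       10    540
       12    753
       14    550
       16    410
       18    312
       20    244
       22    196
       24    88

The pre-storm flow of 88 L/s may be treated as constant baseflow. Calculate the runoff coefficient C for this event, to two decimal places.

ΣQ_DR = 3050 L/s; V = ΣQ_DR·Δt = 2.196 × 10^7 L.
Runoff depth d = V / A = 26.98 mm.
C = d / P = 26.98 / 68.4 = 0.39.

C ≈ 0.39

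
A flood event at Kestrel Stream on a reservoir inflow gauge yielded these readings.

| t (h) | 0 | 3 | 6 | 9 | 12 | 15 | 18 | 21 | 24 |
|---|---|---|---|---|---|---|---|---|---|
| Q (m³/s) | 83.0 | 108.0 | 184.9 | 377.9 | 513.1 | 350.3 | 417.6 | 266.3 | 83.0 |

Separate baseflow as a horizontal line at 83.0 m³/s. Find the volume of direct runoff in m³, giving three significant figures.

V ≈ 1.77 × 10^7 m³

Direct-runoff ordinates (Q − Q_b): 0.0, 25.0, 101.9, 294.9, 430.1, 267.3, 334.6, 183.3, 0.0 m³/s.
ΣQ_DR = 1637 m³/s.
With Δt = 3 h = 10800 s, V = ΣQ_DR · Δt = 1637 × 10800 = 1.77 × 10^7 m³.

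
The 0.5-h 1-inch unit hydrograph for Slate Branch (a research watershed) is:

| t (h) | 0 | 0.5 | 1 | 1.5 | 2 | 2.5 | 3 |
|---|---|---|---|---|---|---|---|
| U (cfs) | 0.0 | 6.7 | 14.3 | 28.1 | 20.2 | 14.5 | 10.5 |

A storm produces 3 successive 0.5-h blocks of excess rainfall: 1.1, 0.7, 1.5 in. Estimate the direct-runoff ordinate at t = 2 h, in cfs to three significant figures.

By discrete convolution, Q_j = Σ (P_i / 1 in) · U_{j−i}.
At t = 2 h (j=4): Q = (1.1/1)·20.2 + (0.7/1)·28.1 + (1.5/1)·14.3 = 63.3 cfs.

Q ≈ 63.3 cfs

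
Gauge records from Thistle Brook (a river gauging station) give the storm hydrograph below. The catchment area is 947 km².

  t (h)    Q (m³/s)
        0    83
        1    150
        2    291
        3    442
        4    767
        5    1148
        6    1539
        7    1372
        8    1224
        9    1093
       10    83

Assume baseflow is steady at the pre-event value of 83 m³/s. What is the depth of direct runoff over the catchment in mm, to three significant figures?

Direct runoff: 0.0, 67.0, 208.0, 359.0, 684.0, 1065.0, 1456.0, 1289.0, 1141.0, 1010.0, 0.0 m³/s; ΣQ_DR = 7279 m³/s.
V = ΣQ_DR · Δt = 7279 × 3600 s = 2.620 × 10^7 m³.
Over A = 947 km², depth = V / A = 27.7 mm.

d ≈ 27.7 mm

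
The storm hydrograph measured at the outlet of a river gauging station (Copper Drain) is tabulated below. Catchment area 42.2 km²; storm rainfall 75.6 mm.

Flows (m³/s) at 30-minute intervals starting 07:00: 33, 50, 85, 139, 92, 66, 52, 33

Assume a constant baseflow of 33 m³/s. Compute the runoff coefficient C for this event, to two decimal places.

C ≈ 0.16

ΣQ_DR = 286.0 m³/s; V = ΣQ_DR·Δt = 5.148 × 10^5 m³.
Runoff depth d = V / A = 12.20 mm.
C = d / P = 12.20 / 75.6 = 0.16.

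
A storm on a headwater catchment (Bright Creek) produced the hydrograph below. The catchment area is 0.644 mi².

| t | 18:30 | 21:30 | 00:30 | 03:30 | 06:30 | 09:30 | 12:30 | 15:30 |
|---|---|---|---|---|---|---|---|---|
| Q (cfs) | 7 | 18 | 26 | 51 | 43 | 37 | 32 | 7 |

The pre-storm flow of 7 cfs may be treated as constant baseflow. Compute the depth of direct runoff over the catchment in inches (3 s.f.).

d ≈ 1.19 in

Direct runoff: 0.0, 11.0, 19.0, 44.0, 36.0, 30.0, 25.0, 0.0 cfs; ΣQ_DR = 165.0 cfs.
V = ΣQ_DR · Δt = 165.0 × 10800 s = 1.782 × 10^6 ft³.
Over A = 0.644 mi², depth = V / A = 1.19 in.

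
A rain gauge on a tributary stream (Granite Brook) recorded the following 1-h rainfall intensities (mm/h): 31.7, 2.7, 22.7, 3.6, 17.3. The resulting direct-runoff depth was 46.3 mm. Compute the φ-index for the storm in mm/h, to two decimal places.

φ ≈ 8.47 mm/h

Only the 3 blocks with intensity above φ contribute runoff: 31.7, 22.7, 17.3 mm/h.
Σ(I−φ)·Δt = d  ⇒  (31.7+22.7+17.3 − 3φ)·1 = 46.3
φ = (71.70 − 46.3/1) / 3 = 8.47 mm/h.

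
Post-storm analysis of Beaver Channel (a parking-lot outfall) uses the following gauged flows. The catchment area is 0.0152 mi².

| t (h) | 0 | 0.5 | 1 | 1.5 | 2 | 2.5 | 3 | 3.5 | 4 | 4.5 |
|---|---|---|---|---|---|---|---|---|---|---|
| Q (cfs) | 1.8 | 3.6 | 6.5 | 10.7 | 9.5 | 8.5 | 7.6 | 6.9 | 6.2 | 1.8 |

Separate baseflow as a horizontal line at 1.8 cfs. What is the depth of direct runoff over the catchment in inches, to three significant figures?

d ≈ 2.30 in

Direct runoff: 0.0, 1.8, 4.7, 8.9, 7.7, 6.7, 5.8, 5.1, 4.4, 0.0 cfs; ΣQ_DR = 45.10 cfs.
V = ΣQ_DR · Δt = 45.10 × 1800 s = 81180 ft³.
Over A = 0.0152 mi², depth = V / A = 2.30 in.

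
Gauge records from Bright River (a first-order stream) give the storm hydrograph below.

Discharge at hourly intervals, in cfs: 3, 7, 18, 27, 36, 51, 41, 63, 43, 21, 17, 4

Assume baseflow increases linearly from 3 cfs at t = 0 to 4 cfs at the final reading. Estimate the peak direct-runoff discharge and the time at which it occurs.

Subtracting baseflow gives direct-runoff ordinates: 0.00, 3.91, 14.82, 23.73, 32.64, 47.55, 37.45, 59.36, 39.27, 17.18, 13.09, 0.00 cfs.
The maximum is 59.36 cfs, occurring at the reading for t = 7 h.

Q_p = 59.36 cfs at t = 7 h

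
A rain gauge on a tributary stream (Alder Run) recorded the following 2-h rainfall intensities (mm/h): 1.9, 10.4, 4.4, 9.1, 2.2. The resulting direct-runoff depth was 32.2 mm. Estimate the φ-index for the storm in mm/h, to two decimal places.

φ ≈ 2.60 mm/h

Only the 3 blocks with intensity above φ contribute runoff: 10.4, 4.4, 9.1 mm/h.
Σ(I−φ)·Δt = d  ⇒  (10.4+4.4+9.1 − 3φ)·2 = 32.2
φ = (23.90 − 32.2/2) / 3 = 2.60 mm/h.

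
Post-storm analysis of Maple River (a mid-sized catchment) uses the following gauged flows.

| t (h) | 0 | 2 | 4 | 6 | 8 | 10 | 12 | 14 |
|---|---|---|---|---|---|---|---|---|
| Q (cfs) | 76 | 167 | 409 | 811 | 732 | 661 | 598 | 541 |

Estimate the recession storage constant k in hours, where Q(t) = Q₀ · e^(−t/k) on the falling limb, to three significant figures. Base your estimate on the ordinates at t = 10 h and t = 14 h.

On the falling limb, Q drops from 661 to 541 cfs between t = 10 h and t = 14 h (Δt = 4 h).
k = −Δt / ln(Q₂/Q₁) = −4 / ln(541/661) = 20.0 h.

k ≈ 20.0 h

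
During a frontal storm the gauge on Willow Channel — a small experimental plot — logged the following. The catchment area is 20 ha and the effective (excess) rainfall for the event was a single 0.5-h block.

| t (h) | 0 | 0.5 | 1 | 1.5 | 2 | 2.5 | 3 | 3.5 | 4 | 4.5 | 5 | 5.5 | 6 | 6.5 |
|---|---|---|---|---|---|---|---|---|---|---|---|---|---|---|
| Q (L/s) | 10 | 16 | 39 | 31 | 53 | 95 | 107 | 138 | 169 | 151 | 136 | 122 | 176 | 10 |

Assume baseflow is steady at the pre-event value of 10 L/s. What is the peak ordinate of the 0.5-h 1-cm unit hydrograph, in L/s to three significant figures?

U_p ≈ 166 L/s

Direct runoff: 0.0, 6.0, 29.0, 21.0, 43.0, 85.0, 97.0, 128.0, 159.0, 141.0, 126.0, 112.0, 166.0, 0.0 L/s; ΣQ_DR = 1113 L/s, peak = 166.0 L/s.
Runoff depth d = ΣQ_DR·Δt / A = 1113 × 1800 / (20 ha) = 10.02 mm.
The 1-cm UH is the DRH scaled by (10 mm)/d, so U_p = 166.0 × 10/10.02 = 166 L/s.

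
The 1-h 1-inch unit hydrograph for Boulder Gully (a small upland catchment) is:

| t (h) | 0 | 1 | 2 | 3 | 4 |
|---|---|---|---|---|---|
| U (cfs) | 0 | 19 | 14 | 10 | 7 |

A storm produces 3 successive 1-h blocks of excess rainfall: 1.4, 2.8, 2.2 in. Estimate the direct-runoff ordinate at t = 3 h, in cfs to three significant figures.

Q ≈ 95.0 cfs

By discrete convolution, Q_j = Σ (P_i / 1 in) · U_{j−i}.
At t = 3 h (j=3): Q = (1.4/1)·10 + (2.8/1)·14 + (2.2/1)·19 = 95.0 cfs.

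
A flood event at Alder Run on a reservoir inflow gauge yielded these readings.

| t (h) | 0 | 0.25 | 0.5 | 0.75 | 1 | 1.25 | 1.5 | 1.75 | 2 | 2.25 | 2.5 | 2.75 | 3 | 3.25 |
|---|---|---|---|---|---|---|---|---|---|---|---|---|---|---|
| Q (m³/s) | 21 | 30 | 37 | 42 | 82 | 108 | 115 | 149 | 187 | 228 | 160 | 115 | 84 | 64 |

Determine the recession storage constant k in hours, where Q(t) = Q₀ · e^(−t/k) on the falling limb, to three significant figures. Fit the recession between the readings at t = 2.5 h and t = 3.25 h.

On the falling limb, Q drops from 160 to 64 m³/s between t = 2.5 h and t = 3.25 h (Δt = 0.75 h).
k = −Δt / ln(Q₂/Q₁) = −0.75 / ln(64/160) = 0.819 h.

k ≈ 0.819 h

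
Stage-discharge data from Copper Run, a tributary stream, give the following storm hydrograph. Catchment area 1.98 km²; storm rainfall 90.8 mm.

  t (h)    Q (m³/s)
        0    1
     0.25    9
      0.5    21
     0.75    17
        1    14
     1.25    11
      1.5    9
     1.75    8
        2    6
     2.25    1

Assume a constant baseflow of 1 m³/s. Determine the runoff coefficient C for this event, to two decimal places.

C ≈ 0.44

ΣQ_DR = 87.00 m³/s; V = ΣQ_DR·Δt = 78300 m³.
Runoff depth d = V / A = 39.55 mm.
C = d / P = 39.55 / 90.8 = 0.44.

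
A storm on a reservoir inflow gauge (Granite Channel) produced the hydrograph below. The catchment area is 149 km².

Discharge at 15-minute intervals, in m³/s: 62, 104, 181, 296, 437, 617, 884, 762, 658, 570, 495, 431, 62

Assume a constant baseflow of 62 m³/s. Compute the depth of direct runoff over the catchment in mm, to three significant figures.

Direct runoff: 0.0, 42.0, 119.0, 234.0, 375.0, 555.0, 822.0, 700.0, 596.0, 508.0, 433.0, 369.0, 0.0 m³/s; ΣQ_DR = 4753 m³/s.
V = ΣQ_DR · Δt = 4753 × 900 s = 4.278 × 10^6 m³.
Over A = 149 km², depth = V / A = 28.7 mm.

d ≈ 28.7 mm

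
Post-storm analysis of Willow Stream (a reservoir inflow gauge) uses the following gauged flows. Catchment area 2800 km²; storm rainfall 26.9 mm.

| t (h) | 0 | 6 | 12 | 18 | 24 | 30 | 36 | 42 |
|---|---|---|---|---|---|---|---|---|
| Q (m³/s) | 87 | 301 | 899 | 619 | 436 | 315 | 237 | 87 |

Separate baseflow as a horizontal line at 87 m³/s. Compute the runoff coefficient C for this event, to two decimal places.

ΣQ_DR = 2285 m³/s; V = ΣQ_DR·Δt = 4.936 × 10^7 m³.
Runoff depth d = V / A = 17.63 mm.
C = d / P = 17.63 / 26.9 = 0.66.

C ≈ 0.66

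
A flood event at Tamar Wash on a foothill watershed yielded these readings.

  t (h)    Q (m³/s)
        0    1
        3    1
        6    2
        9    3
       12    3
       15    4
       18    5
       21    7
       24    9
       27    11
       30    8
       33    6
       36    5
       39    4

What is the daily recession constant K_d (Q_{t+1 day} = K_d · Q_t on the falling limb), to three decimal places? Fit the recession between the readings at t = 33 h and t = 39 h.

Between t = 33 h and t = 39 h the flow falls from 6 to 4 m³/s over 2×3 h = 6 h.
Per-interval ratio K = (4/6)^(1/2) = 0.8165; K_d = K^(24/3) = 0.198.

K_d ≈ 0.198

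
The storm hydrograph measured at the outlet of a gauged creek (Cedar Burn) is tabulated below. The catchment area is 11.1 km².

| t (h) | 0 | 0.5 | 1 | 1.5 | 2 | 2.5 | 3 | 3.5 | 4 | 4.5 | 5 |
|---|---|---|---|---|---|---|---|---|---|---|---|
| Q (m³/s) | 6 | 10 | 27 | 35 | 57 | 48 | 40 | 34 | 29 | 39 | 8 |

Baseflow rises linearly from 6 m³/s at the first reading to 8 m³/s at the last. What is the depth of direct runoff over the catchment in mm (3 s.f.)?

Direct runoff: 0.00, 3.80, 20.60, 28.40, 50.20, 41.00, 32.80, 26.60, 21.40, 31.20, 0.00 m³/s; ΣQ_DR = 256.0 m³/s.
V = ΣQ_DR · Δt = 256.0 × 1800 s = 4.608 × 10^5 m³.
Over A = 11.1 km², depth = V / A = 41.5 mm.

d ≈ 41.5 mm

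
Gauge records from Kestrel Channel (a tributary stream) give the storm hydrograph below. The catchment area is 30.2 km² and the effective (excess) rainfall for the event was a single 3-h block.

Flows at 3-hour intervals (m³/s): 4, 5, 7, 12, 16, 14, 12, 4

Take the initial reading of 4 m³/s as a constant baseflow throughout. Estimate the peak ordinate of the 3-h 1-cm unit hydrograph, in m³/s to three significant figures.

U_p ≈ 7.99 m³/s

Direct runoff: 0.0, 1.0, 3.0, 8.0, 12.0, 10.0, 8.0, 0.0 m³/s; ΣQ_DR = 42.00 m³/s, peak = 12.0 m³/s.
Runoff depth d = ΣQ_DR·Δt / A = 42.00 × 10800 / (30.2 km²) = 15.02 mm.
The 1-cm UH is the DRH scaled by (10 mm)/d, so U_p = 12.0 × 10/15.02 = 7.99 m³/s.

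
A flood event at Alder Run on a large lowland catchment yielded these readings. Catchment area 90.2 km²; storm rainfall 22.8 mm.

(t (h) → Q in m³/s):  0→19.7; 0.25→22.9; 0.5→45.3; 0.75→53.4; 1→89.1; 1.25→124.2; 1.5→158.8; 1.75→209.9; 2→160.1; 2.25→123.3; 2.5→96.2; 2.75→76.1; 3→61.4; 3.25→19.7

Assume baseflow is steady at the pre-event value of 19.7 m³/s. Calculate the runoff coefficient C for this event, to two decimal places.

C ≈ 0.43

ΣQ_DR = 984.3 m³/s; V = ΣQ_DR·Δt = 8.859 × 10^5 m³.
Runoff depth d = V / A = 9.821 mm.
C = d / P = 9.821 / 22.8 = 0.43.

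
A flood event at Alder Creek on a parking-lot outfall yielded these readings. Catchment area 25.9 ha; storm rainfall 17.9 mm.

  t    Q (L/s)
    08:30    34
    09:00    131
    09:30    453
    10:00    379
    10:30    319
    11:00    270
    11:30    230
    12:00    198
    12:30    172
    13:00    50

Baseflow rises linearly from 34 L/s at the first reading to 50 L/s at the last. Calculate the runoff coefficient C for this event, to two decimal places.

ΣQ_DR = 1816 L/s; V = ΣQ_DR·Δt = 3.269 × 10^6 L.
Runoff depth d = V / A = 12.62 mm.
C = d / P = 12.62 / 17.9 = 0.71.

C ≈ 0.71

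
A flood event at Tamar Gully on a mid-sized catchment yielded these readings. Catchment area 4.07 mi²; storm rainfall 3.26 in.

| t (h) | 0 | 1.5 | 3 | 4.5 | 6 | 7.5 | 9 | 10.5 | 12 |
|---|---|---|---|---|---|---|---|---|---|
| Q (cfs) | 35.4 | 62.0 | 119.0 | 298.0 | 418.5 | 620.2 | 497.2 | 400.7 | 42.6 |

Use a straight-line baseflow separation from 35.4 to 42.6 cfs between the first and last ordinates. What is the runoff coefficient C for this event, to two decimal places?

C ≈ 0.38

ΣQ_DR = 2143 cfs; V = ΣQ_DR·Δt = 1.157 × 10^7 ft³.
Runoff depth d = V / A = 1.224 in.
C = d / P = 1.224 / 3.26 = 0.38.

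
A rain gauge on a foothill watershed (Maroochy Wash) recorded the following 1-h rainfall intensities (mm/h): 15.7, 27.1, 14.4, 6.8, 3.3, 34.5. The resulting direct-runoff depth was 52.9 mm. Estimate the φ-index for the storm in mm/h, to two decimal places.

φ ≈ 9.70 mm/h

Only the 4 blocks with intensity above φ contribute runoff: 15.7, 27.1, 14.4, 34.5 mm/h.
Σ(I−φ)·Δt = d  ⇒  (15.7+27.1+14.4+34.5 − 4φ)·1 = 52.9
φ = (91.70 − 52.9/1) / 4 = 9.70 mm/h.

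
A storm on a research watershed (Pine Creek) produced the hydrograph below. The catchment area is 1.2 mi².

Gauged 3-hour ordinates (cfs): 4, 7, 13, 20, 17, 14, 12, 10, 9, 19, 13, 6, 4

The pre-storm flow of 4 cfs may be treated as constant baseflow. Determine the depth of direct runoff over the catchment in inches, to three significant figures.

Direct runoff: 0.0, 3.0, 9.0, 16.0, 13.0, 10.0, 8.0, 6.0, 5.0, 15.0, 9.0, 2.0, 0.0 cfs; ΣQ_DR = 96.00 cfs.
V = ΣQ_DR · Δt = 96.00 × 10800 s = 1.037 × 10^6 ft³.
Over A = 1.2 mi², depth = V / A = 0.372 in.

d ≈ 0.372 in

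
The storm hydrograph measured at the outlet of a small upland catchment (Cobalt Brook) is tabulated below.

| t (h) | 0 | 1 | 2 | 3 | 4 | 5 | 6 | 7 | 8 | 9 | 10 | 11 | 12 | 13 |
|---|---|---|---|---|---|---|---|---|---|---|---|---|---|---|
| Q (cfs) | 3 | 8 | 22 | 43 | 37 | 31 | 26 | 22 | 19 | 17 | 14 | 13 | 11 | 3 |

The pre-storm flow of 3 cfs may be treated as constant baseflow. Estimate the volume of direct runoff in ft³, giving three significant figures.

Direct-runoff ordinates (Q − Q_b): 0.0, 5.0, 19.0, 40.0, 34.0, 28.0, 23.0, 19.0, 16.0, 14.0, 11.0, 10.0, 8.0, 0.0 cfs.
ΣQ_DR = 227.0 cfs.
With Δt = 1 h = 3600 s, V = ΣQ_DR · Δt = 227.0 × 3600 = 8.17 × 10^5 ft³.

V ≈ 8.17 × 10^5 ft³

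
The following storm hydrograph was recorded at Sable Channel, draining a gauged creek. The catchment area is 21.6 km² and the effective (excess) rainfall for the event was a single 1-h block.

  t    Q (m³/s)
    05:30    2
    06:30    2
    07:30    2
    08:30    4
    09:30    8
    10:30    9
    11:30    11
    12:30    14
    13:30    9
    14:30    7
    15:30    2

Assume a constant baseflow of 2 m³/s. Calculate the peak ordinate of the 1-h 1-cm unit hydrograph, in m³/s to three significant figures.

U_p ≈ 15.0 m³/s

Direct runoff: 0.0, 0.0, 0.0, 2.0, 6.0, 7.0, 9.0, 12.0, 7.0, 5.0, 0.0 m³/s; ΣQ_DR = 48.00 m³/s, peak = 12.0 m³/s.
Runoff depth d = ΣQ_DR·Δt / A = 48.00 × 3600 / (21.6 km²) = 8.000 mm.
The 1-cm UH is the DRH scaled by (10 mm)/d, so U_p = 12.0 × 10/8.000 = 15.0 m³/s.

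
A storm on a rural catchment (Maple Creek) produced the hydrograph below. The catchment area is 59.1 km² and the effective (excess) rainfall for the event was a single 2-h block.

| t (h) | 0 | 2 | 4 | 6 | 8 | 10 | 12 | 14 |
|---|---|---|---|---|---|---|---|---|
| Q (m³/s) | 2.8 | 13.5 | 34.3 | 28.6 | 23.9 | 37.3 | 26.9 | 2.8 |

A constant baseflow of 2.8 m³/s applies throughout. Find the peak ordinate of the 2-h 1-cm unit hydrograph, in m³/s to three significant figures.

U_p ≈ 19.2 m³/s

Direct runoff: 0.0, 10.7, 31.5, 25.8, 21.1, 34.5, 24.1, 0.0 m³/s; ΣQ_DR = 147.7 m³/s, peak = 34.5 m³/s.
Runoff depth d = ΣQ_DR·Δt / A = 147.7 × 7200 / (59.1 km²) = 17.99 mm.
The 1-cm UH is the DRH scaled by (10 mm)/d, so U_p = 34.5 × 10/17.99 = 19.2 m³/s.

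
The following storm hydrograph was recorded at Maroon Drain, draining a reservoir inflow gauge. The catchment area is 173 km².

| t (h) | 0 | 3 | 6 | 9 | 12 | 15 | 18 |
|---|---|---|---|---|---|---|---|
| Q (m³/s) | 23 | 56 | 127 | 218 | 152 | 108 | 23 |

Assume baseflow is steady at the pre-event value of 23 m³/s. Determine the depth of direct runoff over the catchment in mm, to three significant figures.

Direct runoff: 0.0, 33.0, 104.0, 195.0, 129.0, 85.0, 0.0 m³/s; ΣQ_DR = 546.0 m³/s.
V = ΣQ_DR · Δt = 546.0 × 10800 s = 5.897 × 10^6 m³.
Over A = 173 km², depth = V / A = 34.1 mm.

d ≈ 34.1 mm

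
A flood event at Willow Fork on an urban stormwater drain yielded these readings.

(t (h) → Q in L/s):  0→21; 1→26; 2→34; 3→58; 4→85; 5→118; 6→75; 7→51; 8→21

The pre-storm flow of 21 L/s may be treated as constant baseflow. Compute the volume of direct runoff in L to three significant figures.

Direct-runoff ordinates (Q − Q_b): 0.0, 5.0, 13.0, 37.0, 64.0, 97.0, 54.0, 30.0, 0.0 L/s.
ΣQ_DR = 300.0 L/s.
With Δt = 1 h = 3600 s, V = ΣQ_DR · Δt = 300.0 × 3600 = 1.08 × 10^6 L.

V ≈ 1.08 × 10^6 L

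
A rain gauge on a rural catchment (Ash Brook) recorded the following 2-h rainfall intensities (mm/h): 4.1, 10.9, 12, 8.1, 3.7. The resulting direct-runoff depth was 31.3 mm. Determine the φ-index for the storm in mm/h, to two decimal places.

Only the 3 blocks with intensity above φ contribute runoff: 10.9, 12, 8.1 mm/h.
Σ(I−φ)·Δt = d  ⇒  (10.9+12+8.1 − 3φ)·2 = 31.3
φ = (31.00 − 31.3/2) / 3 = 5.12 mm/h.

φ ≈ 5.12 mm/h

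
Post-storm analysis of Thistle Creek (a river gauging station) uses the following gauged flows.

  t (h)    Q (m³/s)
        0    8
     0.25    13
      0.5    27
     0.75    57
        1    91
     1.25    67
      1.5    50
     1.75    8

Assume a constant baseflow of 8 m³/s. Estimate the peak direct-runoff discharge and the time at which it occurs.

Subtracting baseflow gives direct-runoff ordinates: 0.0, 5.0, 19.0, 49.0, 83.0, 59.0, 42.0, 0.0 m³/s.
The maximum is 83.0 m³/s, occurring at the reading for t = 1 h.

Q_p = 83.0 m³/s at t = 1 h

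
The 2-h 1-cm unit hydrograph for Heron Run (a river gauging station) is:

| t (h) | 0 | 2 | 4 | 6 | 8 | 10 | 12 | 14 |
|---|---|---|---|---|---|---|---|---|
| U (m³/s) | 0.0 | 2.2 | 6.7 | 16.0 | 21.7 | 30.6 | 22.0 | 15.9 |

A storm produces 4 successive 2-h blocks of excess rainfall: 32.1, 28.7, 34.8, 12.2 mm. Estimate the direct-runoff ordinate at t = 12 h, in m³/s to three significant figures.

By discrete convolution, Q_j = Σ (P_i / 10 mm) · U_{j−i}.
At t = 12 h (j=6): Q = (32.1/10)·22.0 + (28.7/10)·30.6 + (34.8/10)·21.7 + (12.2/10)·16.0 = 253 m³/s.

Q ≈ 253 m³/s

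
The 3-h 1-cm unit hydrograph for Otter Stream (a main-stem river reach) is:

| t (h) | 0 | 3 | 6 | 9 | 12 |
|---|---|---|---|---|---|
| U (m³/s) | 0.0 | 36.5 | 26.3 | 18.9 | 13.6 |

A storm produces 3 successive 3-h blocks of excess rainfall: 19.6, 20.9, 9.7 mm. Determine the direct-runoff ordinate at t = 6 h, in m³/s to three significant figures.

By discrete convolution, Q_j = Σ (P_i / 10 mm) · U_{j−i}.
At t = 6 h (j=2): Q = (19.6/10)·26.3 + (20.9/10)·36.5 + (9.7/10)·0.0 = 128 m³/s.

Q ≈ 128 m³/s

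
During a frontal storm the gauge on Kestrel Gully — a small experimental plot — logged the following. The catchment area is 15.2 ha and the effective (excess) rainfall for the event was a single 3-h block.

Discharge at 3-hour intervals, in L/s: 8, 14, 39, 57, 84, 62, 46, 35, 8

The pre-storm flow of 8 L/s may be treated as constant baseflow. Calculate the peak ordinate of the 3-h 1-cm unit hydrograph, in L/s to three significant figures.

U_p ≈ 38.1 L/s

Direct runoff: 0.0, 6.0, 31.0, 49.0, 76.0, 54.0, 38.0, 27.0, 0.0 L/s; ΣQ_DR = 281.0 L/s, peak = 76.0 L/s.
Runoff depth d = ΣQ_DR·Δt / A = 281.0 × 10800 / (15.2 ha) = 19.97 mm.
The 1-cm UH is the DRH scaled by (10 mm)/d, so U_p = 76.0 × 10/19.97 = 38.1 L/s.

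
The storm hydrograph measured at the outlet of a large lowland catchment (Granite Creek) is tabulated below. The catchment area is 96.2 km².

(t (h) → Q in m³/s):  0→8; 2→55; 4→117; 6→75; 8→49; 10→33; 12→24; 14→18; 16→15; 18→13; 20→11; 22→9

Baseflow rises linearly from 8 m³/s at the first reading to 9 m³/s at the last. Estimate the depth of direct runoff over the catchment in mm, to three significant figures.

d ≈ 24.3 mm

Direct runoff: 0.00, 46.91, 108.82, 66.73, 40.64, 24.55, 15.45, 9.36, 6.27, 4.18, 2.09, 0.00 m³/s; ΣQ_DR = 325.0 m³/s.
V = ΣQ_DR · Δt = 325.0 × 7200 s = 2.340 × 10^6 m³.
Over A = 96.2 km², depth = V / A = 24.3 mm.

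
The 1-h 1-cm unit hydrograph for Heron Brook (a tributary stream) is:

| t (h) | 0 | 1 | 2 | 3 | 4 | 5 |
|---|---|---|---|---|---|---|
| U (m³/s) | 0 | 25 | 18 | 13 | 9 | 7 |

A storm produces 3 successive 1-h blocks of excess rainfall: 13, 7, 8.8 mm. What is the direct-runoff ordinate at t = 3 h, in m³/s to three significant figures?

Q ≈ 51.5 m³/s

By discrete convolution, Q_j = Σ (P_i / 10 mm) · U_{j−i}.
At t = 3 h (j=3): Q = (13/10)·13 + (7/10)·18 + (8.8/10)·25 = 51.5 m³/s.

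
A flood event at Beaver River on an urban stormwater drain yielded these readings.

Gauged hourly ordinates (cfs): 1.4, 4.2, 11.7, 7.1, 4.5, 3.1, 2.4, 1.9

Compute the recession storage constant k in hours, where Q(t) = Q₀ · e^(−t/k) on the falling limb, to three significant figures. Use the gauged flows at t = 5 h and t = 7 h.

k ≈ 4.09 h

On the falling limb, Q drops from 3.1 to 1.9 cfs between t = 5 h and t = 7 h (Δt = 2 h).
k = −Δt / ln(Q₂/Q₁) = −2 / ln(1.9/3.1) = 4.09 h.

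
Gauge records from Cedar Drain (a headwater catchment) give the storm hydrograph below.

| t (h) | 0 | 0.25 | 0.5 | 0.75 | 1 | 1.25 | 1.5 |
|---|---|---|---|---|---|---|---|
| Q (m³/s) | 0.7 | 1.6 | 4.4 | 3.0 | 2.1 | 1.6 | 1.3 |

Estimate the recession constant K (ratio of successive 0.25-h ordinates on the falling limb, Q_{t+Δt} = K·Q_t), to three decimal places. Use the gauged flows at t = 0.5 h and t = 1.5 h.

Using the recession-limb readings at t = 0.5 h and t = 1.5 h: Q falls from 4.4 to 1.3 m³/s over 4 intervals.
K = (Q₂/Q₁)^(1/4) = (1.3/4.4)^(1/4) = 0.737.

K ≈ 0.737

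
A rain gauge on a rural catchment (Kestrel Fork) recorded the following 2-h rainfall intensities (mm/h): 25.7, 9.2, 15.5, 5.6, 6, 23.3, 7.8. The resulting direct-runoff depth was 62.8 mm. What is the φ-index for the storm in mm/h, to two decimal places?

φ ≈ 11.03 mm/h

Only the 3 blocks with intensity above φ contribute runoff: 25.7, 15.5, 23.3 mm/h.
Σ(I−φ)·Δt = d  ⇒  (25.7+15.5+23.3 − 3φ)·2 = 62.8
φ = (64.50 − 62.8/2) / 3 = 11.03 mm/h.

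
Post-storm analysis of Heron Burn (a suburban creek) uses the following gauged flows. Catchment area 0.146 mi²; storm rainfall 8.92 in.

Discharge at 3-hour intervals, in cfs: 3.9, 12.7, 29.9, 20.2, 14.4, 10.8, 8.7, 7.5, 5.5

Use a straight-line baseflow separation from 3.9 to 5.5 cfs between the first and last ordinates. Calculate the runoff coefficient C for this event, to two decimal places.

ΣQ_DR = 71.30 cfs; V = ΣQ_DR·Δt = 7.700 × 10^5 ft³.
Runoff depth d = V / A = 2.270 in.
C = d / P = 2.270 / 8.92 = 0.25.

C ≈ 0.25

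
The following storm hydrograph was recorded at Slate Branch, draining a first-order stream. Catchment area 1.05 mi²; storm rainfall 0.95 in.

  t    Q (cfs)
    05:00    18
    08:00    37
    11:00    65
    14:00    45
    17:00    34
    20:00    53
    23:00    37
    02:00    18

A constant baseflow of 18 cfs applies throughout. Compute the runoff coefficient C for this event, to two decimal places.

C ≈ 0.76

ΣQ_DR = 163.0 cfs; V = ΣQ_DR·Δt = 1.760 × 10^6 ft³.
Runoff depth d = V / A = 0.7217 in.
C = d / P = 0.7217 / 0.95 = 0.76.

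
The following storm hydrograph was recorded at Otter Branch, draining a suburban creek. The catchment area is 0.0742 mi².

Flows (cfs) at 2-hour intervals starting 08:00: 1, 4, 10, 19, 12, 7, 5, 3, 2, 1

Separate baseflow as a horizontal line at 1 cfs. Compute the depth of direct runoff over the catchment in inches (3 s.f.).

d ≈ 2.26 in

Direct runoff: 0.0, 3.0, 9.0, 18.0, 11.0, 6.0, 4.0, 2.0, 1.0, 0.0 cfs; ΣQ_DR = 54.00 cfs.
V = ΣQ_DR · Δt = 54.00 × 7200 s = 3.888 × 10^5 ft³.
Over A = 0.0742 mi², depth = V / A = 2.26 in.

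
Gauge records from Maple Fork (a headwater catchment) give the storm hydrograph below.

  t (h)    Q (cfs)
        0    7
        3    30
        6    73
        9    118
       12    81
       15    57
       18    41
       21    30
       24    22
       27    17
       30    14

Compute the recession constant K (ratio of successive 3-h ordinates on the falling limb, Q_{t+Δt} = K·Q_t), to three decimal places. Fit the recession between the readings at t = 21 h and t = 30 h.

Using the recession-limb readings at t = 21 h and t = 30 h: Q falls from 30 to 14 cfs over 3 intervals.
K = (Q₂/Q₁)^(1/3) = (14/30)^(1/3) = 0.776.

K ≈ 0.776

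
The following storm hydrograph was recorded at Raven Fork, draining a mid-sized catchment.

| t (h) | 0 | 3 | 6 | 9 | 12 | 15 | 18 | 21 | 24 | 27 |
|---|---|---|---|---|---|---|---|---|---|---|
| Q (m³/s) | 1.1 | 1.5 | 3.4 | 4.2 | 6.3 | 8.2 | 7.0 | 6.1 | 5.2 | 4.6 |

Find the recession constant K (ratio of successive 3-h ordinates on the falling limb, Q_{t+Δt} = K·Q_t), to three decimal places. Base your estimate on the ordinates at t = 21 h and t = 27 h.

K ≈ 0.868

Using the recession-limb readings at t = 21 h and t = 27 h: Q falls from 6.1 to 4.6 m³/s over 2 intervals.
K = (Q₂/Q₁)^(1/2) = (4.6/6.1)^(1/2) = 0.868.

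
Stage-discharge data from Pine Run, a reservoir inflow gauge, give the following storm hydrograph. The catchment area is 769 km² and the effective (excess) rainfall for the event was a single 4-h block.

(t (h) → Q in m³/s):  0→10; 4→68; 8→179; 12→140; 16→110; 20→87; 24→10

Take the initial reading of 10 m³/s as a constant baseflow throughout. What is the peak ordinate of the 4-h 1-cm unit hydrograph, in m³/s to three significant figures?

Direct runoff: 0.0, 58.0, 169.0, 130.0, 100.0, 77.0, 0.0 m³/s; ΣQ_DR = 534.0 m³/s, peak = 169.0 m³/s.
Runoff depth d = ΣQ_DR·Δt / A = 534.0 × 14400 / (769 km²) = 9.999 mm.
The 1-cm UH is the DRH scaled by (10 mm)/d, so U_p = 169.0 × 10/9.999 = 169 m³/s.

U_p ≈ 169 m³/s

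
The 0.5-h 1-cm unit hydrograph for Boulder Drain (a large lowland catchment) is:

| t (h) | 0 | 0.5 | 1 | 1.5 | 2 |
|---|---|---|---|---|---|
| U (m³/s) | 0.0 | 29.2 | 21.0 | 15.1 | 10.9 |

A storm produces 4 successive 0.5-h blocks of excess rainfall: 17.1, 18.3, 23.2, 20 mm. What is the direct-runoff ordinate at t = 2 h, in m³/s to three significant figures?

By discrete convolution, Q_j = Σ (P_i / 10 mm) · U_{j−i}.
At t = 2 h (j=4): Q = (17.1/10)·10.9 + (18.3/10)·15.1 + (23.2/10)·21.0 + (20/10)·29.2 = 153 m³/s.

Q ≈ 153 m³/s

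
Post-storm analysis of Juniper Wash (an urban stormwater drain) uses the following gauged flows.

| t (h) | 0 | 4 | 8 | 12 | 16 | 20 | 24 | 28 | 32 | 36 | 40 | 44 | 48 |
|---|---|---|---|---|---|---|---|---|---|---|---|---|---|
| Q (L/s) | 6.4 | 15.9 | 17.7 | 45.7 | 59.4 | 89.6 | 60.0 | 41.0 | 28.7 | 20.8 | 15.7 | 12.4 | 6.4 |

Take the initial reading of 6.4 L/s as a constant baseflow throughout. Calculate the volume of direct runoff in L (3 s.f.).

V ≈ 4.85 × 10^6 L

Direct-runoff ordinates (Q − Q_b): 0.0, 9.5, 11.3, 39.3, 53.0, 83.2, 53.6, 34.6, 22.3, 14.4, 9.3, 6.0, 0.0 L/s.
ΣQ_DR = 336.5 L/s.
With Δt = 4 h = 14400 s, V = ΣQ_DR · Δt = 336.5 × 14400 = 4.85 × 10^6 L.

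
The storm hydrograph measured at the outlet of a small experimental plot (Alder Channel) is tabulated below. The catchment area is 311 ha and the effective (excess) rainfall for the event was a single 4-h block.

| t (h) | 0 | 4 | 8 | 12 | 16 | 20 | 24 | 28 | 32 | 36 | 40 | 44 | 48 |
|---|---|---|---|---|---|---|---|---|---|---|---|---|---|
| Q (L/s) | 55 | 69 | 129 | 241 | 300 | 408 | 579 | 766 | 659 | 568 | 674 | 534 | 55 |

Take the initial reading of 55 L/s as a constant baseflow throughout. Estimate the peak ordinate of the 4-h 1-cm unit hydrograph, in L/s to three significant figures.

Direct runoff: 0.0, 14.0, 74.0, 186.0, 245.0, 353.0, 524.0, 711.0, 604.0, 513.0, 619.0, 479.0, 0.0 L/s; ΣQ_DR = 4322 L/s, peak = 711.0 L/s.
Runoff depth d = ΣQ_DR·Δt / A = 4322 × 14400 / (311 ha) = 20.01 mm.
The 1-cm UH is the DRH scaled by (10 mm)/d, so U_p = 711.0 × 10/20.01 = 355 L/s.

U_p ≈ 355 L/s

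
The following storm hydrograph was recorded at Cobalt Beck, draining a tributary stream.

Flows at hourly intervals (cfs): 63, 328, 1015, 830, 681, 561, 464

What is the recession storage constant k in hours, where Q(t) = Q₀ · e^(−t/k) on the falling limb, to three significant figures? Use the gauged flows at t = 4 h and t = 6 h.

k ≈ 5.21 h

On the falling limb, Q drops from 681 to 464 cfs between t = 4 h and t = 6 h (Δt = 2 h).
k = −Δt / ln(Q₂/Q₁) = −2 / ln(464/681) = 5.21 h.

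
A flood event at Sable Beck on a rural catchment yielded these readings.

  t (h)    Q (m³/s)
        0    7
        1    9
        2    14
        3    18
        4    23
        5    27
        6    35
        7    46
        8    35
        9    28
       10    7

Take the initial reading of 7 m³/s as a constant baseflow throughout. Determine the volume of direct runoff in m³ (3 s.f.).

V ≈ 6.19 × 10^5 m³

Direct-runoff ordinates (Q − Q_b): 0.0, 2.0, 7.0, 11.0, 16.0, 20.0, 28.0, 39.0, 28.0, 21.0, 0.0 m³/s.
ΣQ_DR = 172.0 m³/s.
With Δt = 1 h = 3600 s, V = ΣQ_DR · Δt = 172.0 × 3600 = 6.19 × 10^5 m³.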